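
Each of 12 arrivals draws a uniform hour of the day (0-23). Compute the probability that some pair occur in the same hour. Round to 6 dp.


P(all different) = prod((24-i)/24 for i=0..11) = 0.035468
P(at least one match) = 1 - 0.035468 = 0.964532

0.964532


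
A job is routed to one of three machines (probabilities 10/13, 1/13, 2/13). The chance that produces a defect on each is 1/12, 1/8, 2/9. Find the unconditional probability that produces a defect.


P(A) = P(A|B1)P(B1) + P(A|B2)P(B2) + P(A|B3)P(B3)
= 1/12*10/13 + 1/8*1/13 + 2/9*2/13
= 5/78 + 1/104 + 4/117 = 101/936

101/936


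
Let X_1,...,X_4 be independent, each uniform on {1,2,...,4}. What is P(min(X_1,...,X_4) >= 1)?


P(min >= 1) = P(all X_i >= 1) = (P(X_1 >= 1))^4
= (4/4)^4 = 1^4 = 1

1


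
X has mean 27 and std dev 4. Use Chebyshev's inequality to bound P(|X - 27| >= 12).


k = 12/4 = 3
Chebyshev: P(|X-mu| >= k*sigma) <= 1/k^2 = 1/3^2 = 1/9

1/9


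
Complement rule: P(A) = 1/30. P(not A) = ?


P(A') = 1 - P(A) = 1 - 1/30 = 29/30

29/30


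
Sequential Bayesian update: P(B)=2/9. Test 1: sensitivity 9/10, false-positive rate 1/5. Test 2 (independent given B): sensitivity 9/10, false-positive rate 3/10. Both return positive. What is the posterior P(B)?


After test 1: P(+) = 9/10*2/9 + 1/5*7/9 = 16/45
P(B|+) = (1/5)/(16/45) = 9/16
After test 2 (use post1 as new prior): P(+) = 9/10*9/16 + 3/10*7/16 = 51/80
P(B|+,+) = (81/160)/(51/80) = 27/34

27/34


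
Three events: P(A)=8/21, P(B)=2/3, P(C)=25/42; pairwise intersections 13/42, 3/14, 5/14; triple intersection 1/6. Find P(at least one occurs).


P(A∪B∪C) = P(A)+P(B)+P(C) - P(AB)-P(AC)-P(BC) + P(ABC)
= 8/21+2/3+25/42 - 13/42-3/14-5/14 + 1/6
= 13/14

13/14


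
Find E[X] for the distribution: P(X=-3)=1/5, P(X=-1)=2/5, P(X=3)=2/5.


E[X] = sum(x * P(x))
= -3*1/5 - 1*2/5 + 3*2/5
= 1/5

1/5


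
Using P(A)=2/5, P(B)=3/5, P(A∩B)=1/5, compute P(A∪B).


P(A∪B) = P(A) + P(B) - P(A∩B)
= 2/5 + 3/5 - 1/5 = 4/5

4/5


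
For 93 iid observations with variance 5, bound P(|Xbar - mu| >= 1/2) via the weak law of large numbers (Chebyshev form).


Var(Xbar) = Var(X)/n = 5/93
Chebyshev: P(|Xbar-mu| >= 1/2) <= Var(Xbar)/(1/2)^2 = (5/93)/(1/4) = 20/93

20/93


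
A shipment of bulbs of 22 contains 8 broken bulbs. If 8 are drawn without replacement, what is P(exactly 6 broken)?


P(X=6) = C(8,6)*C(14,2) / C(22,8)
= 28*91 / 319770
= 2548/319770 = 1274/159885

1274/159885


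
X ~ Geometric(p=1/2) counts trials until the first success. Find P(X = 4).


P(X=4) = (1-p)^3 * p = (1/2)^3 * 1/2
= 1/8 * 1/2 = 1/16

1/16


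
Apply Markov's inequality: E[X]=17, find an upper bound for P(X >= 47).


Markov: P(X >= a) <= E[X]/a
P(X >= 47) <= 17/47

17/47


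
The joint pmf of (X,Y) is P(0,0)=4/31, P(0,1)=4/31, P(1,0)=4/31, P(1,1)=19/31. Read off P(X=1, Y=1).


Read from table: P(X=1, Y=1) = 19/31

19/31


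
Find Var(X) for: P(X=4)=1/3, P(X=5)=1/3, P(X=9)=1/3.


E[X] = 6, E[X^2] = 122/3
Var(X) = E[X^2] - (E[X])^2 = 122/3 - (6)^2 = 14/3

14/3


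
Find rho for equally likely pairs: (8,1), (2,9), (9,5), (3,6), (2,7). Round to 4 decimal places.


Cov(X,Y) = -6.2800, Var(X) = 9.3600, Var(Y) = 7.0400
rho = Cov/(sqrt(VarX)*sqrt(VarY)) = -0.7736

-0.7736


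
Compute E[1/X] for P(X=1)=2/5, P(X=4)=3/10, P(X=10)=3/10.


E[1/X] = sum(g(x)*P(x))
= 1*2/5 + 1/4*3/10 + 1/10*3/10
= 101/200

101/200


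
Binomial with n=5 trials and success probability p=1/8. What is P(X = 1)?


P(X=1) = C(5,1) * p^1 * (1-p)^4
= 5 * 1/8 * 2401/4096
= 12005/32768

12005/32768


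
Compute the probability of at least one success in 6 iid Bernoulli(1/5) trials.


P(at least one) = 1 - P(none)
P(none) = (1 - 1/5)^6 = (4/5)^6 = 4096/15625
P(at least one) = 1 - 4096/15625 = 11529/15625

11529/15625


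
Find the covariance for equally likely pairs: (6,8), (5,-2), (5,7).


E[X]=16/3, E[Y]=13/3, E[XY]=73/3
Cov(X,Y) = E[XY] - E[X]E[Y] = 73/3 - 16/3*13/3 = 11/9

11/9


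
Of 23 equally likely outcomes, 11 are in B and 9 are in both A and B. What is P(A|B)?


P(A|B) = P(A∩B)/P(B) = (9/23)/(11/23) = 9/11

9/11


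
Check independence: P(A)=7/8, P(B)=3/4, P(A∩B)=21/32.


P(A)*P(B) = 7/8*3/4 = 21/32
P(A∩B) = 21/32, which equals P(A)P(B), so independent

Yes, A and B are independent


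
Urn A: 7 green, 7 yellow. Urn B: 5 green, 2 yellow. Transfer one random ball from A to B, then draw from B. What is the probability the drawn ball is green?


P(transfer green) = 7/14 = 1/2; P(transfer yellow) = 1/2
If green transferred: Urn II has 6 green of 8, so P(green|green moved) = 3/4
If yellow transferred: Urn II has 5 green of 8, so P(green|yellow moved) = 5/8
By total probability: P(green) = 1/2*3/4 + 1/2*5/8 = 11/16

11/16


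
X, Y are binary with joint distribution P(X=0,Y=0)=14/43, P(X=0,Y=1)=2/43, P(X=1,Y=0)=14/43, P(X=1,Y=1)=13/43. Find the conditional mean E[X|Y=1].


P(Y=1) = 15/43
E[X|Y=1] = (0*2 + 1*13)/15 = 13/15

13/15


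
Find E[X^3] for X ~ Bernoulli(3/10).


For Bernoulli: X in {0,1}
E[X^3] = 0^3*(1-3/10) + 1^3*3/10 = 3/10

3/10


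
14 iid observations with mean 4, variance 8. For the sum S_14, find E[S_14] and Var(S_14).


E[S_n] = n*mu = 14*4 = 56
Var(S_n) = n*sigma^2 = 14*8 = 112

E[S_14]=56, Var(S_14)=112


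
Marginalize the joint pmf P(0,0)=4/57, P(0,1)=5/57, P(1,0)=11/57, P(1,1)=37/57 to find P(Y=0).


P(Y=0) = P(0,0)+P(1,0) = 4/57 + 11/57 = 15/57 = 5/19

5/19


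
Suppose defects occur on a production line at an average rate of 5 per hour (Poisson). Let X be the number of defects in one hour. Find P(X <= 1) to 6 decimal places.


P(X<=1) = e^(-5)*5^0/0! + e^(-5)*5^1/1!
≈ 0.0067379470 + 0.0336897350
= 0.0404276820
≈ 0.040428

0.040428


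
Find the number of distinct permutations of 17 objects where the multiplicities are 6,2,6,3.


17! = 355687428096000
Denominator: 6!=720 * 2!=2 * 6!=720 * 3!=6
Coefficient = 355687428096000 / 6220800 = 57177120

57177120


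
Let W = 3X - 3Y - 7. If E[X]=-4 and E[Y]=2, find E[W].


E[3X - 3Y - 7] = 3*E[X] - 3*E[Y] - 7
= (3)*(-4) + (-3)*(2) + (-7)
= -12 - 6 - 7 = -25

-25


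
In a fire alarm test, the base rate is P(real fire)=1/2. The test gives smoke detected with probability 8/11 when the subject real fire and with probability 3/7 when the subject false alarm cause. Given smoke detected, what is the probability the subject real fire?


P(A) = P(A|B)P(B) + P(A|B')P(B') = 8/11*1/2 + 3/7*1/2 = 89/154
P(B|A) = P(A|B)P(B)/P(A) = (4/11)/(89/154) = 56/89

56/89


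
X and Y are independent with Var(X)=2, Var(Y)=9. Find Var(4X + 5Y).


Independence => Cov(X,Y)=0
Var(4X + 5Y) = 4^2*Var(X) + 5^2*Var(Y)
= 16*2 + 25*9 = 257

257


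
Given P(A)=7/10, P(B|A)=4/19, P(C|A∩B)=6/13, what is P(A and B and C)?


P(A∩B∩C) = P(A) * P(B|A) * P(C|A∩B)
= 7/10 * 4/19 * 6/13
= 14/95 * 6/13 = 84/1235

84/1235


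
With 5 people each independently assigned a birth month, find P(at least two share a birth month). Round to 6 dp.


P(all different) = prod((12-i)/12 for i=0..4) = 0.381944
P(at least one match) = 1 - 0.381944 = 0.618056

0.618056


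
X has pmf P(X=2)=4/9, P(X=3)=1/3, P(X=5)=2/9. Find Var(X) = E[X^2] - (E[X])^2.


E[X] = 3, E[X^2] = 31/3
Var(X) = E[X^2] - (E[X])^2 = 31/3 - (3)^2 = 4/3

4/3


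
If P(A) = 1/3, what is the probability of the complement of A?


P(A') = 1 - P(A) = 1 - 1/3 = 2/3

2/3


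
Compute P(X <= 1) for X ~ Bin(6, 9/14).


P(X<=1) = P(X=0) + P(X=1)
= 15625/7529536 + 84375/3764768
= 184375/7529536

184375/7529536


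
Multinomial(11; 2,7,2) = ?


11! = 39916800
Denominator: 2!=2 * 7!=5040 * 2!=2
Coefficient = 39916800 / 20160 = 1980

1980


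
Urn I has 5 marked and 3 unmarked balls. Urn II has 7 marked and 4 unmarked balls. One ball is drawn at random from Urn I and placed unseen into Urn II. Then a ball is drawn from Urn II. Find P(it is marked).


P(transfer marked) = 5/8; P(transfer unmarked) = 3/8
If marked transferred: Urn II has 8 marked of 12, so P(marked|marked moved) = 2/3
If unmarked transferred: Urn II has 7 marked of 12, so P(marked|unmarked moved) = 7/12
By total probability: P(marked) = 5/8*2/3 + 3/8*7/12 = 61/96

61/96


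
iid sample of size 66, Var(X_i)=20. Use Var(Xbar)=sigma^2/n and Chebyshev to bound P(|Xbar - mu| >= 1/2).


Var(Xbar) = Var(X)/n = 20/66
Chebyshev: P(|Xbar-mu| >= 1/2) <= Var(Xbar)/(1/2)^2 = (10/33)/(1/4) = 40/33
Bound exceeds 1, so trivial bound: 1

1


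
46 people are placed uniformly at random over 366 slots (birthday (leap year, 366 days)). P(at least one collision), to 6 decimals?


P(all different) = prod((366-i)/366 for i=0..45) = 0.052187
P(at least one match) = 1 - 0.052187 = 0.947813

0.947813


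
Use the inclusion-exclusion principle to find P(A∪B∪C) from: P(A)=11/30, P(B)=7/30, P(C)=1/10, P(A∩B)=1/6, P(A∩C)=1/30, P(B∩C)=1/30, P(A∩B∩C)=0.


P(A∪B∪C) = P(A)+P(B)+P(C) - P(AB)-P(AC)-P(BC) + P(ABC)
= 11/30+7/30+1/10 - 1/6-1/30-1/30 + 0
= 7/15

7/15


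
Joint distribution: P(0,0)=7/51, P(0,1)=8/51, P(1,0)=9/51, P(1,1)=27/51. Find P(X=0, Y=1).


Read from table: P(X=0, Y=1) = 8/51

8/51


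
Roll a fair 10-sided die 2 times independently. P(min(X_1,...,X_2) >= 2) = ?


P(min >= 2) = P(all X_i >= 2) = (P(X_1 >= 2))^2
= (9/10)^2 = 81/100

81/100


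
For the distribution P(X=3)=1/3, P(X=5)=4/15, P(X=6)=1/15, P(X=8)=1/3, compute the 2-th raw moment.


E[X^2] = sum(x^2 * P(x))
= 9*1/3 + 25*4/15 + 36*1/15 + 64*1/3
= 167/5

167/5


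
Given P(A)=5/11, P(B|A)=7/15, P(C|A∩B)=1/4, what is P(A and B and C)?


P(A∩B∩C) = P(A) * P(B|A) * P(C|A∩B)
= 5/11 * 7/15 * 1/4
= 7/33 * 1/4 = 7/132

7/132


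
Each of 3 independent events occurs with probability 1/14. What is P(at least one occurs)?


P(at least one) = 1 - P(none)
P(none) = (1 - 1/14)^3 = (13/14)^3 = 2197/2744
P(at least one) = 1 - 2197/2744 = 547/2744

547/2744


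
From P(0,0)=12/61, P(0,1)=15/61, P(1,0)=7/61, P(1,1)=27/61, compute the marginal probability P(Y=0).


P(Y=0) = P(0,0)+P(1,0) = 12/61 + 7/61 = 19/61

19/61


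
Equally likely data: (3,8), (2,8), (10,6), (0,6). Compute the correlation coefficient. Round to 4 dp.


Cov(X,Y) = -1.2500, Var(X) = 14.1875, Var(Y) = 1.0000
rho = Cov/(sqrt(VarX)*sqrt(VarY)) = -0.3319

-0.3319


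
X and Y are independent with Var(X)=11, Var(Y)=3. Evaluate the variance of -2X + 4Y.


Independence => Cov(X,Y)=0
Var(-2X + 4Y) = (-2)^2*Var(X) + 4^2*Var(Y)
= 4*11 + 16*3 = 92

92


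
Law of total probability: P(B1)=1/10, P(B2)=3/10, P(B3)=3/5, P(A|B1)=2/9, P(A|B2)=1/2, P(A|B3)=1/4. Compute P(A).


P(A) = P(A|B1)P(B1) + P(A|B2)P(B2) + P(A|B3)P(B3)
= 2/9*1/10 + 1/2*3/10 + 1/4*3/5
= 1/45 + 3/20 + 3/20 = 29/90

29/90


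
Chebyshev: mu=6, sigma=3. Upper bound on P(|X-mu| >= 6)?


k = 6/3 = 2
Chebyshev: P(|X-mu| >= k*sigma) <= 1/k^2 = 1/2^2 = 1/4

1/4


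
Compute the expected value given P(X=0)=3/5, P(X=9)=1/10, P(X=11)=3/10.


E[X] = sum(x * P(x))
= 0*3/5 + 9*1/10 + 11*3/10
= 21/5

21/5


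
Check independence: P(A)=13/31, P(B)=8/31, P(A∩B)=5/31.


P(A)*P(B) = 13/31*8/31 = 104/961
P(A∩B) = 5/31 != 104/961, so not independent

No, A and B are not independent


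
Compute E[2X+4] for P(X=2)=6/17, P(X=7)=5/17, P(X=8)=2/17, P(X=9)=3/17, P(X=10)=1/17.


E[2X+4] = sum(g(x)*P(x))
= 8*6/17 + 18*5/17 + 20*2/17 + 22*3/17 + 24*1/17
= 268/17

268/17


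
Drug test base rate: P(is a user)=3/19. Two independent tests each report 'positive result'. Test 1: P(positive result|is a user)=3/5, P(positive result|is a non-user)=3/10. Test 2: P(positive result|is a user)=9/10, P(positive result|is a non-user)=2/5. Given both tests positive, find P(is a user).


After test 1: P(+) = 3/5*3/19 + 3/10*16/19 = 33/95
P(B|+) = (9/95)/(33/95) = 3/11
After test 2 (use post1 as new prior): P(+) = 9/10*3/11 + 2/5*8/11 = 59/110
P(B|+,+) = (27/110)/(59/110) = 27/59

27/59


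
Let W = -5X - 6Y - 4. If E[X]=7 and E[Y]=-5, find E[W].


E[-5X - 6Y - 4] = -5*E[X] - 6*E[Y] - 4
= (-5)*(7) + (-6)*(-5) + (-4)
= -35 + 30 - 4 = -9

-9


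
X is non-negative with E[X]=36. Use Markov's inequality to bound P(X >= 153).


Markov: P(X >= a) <= E[X]/a
P(X >= 153) <= 36/153 = 4/17

4/17


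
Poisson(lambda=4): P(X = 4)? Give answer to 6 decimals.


P(X=4) = e^(-4) * 4^4 / 4!
≈ 0.01831563889 * 256 / 24
≈ 0.195367

0.195367


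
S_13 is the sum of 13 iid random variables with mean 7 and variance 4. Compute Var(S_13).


By independence, Var(S_n) = n*Var(X_1) = 13*4 = 52

52


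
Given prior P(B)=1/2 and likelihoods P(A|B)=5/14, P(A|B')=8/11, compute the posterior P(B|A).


P(A) = P(A|B)P(B) + P(A|B')P(B') = 5/14*1/2 + 8/11*1/2 = 167/308
P(B|A) = P(A|B)P(B)/P(A) = (5/28)/(167/308) = 55/167

55/167


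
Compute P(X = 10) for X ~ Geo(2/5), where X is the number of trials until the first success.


P(X=10) = (1-p)^9 * p = (3/5)^9 * 2/5
= 19683/1953125 * 2/5 = 39366/9765625

39366/9765625


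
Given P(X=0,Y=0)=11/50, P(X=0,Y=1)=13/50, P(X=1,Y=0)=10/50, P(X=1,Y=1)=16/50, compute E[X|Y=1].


P(Y=1) = 29/50
E[X|Y=1] = (0*13 + 1*16)/29 = 16/29

16/29


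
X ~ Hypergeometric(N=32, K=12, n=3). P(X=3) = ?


P(X=3) = C(12,3)*C(20,0) / C(32,3)
= 220*1 / 4960
= 220/4960 = 11/248

11/248


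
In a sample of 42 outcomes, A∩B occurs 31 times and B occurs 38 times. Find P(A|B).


P(A|B) = P(A∩B)/P(B) = (31/42)/(38/42) = 31/38

31/38


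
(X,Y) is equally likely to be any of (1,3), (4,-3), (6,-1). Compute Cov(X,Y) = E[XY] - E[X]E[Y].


E[X]=11/3, E[Y]=-1/3, E[XY]=-5
Cov(X,Y) = E[XY] - E[X]E[Y] = -5 - 11/3*-1/3 = -34/9

-34/9


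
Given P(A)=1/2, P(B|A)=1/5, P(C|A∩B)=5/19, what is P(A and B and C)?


P(A∩B∩C) = P(A) * P(B|A) * P(C|A∩B)
= 1/2 * 1/5 * 5/19
= 1/10 * 5/19 = 1/38

1/38


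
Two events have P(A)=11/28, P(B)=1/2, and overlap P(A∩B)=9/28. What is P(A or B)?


P(A∪B) = P(A) + P(B) - P(A∩B)
= 11/28 + 1/2 - 9/28 = 4/7

4/7


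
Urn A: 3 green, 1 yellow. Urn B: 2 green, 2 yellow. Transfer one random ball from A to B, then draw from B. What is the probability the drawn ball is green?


P(transfer green) = 3/4; P(transfer yellow) = 1/4
If green transferred: Urn II has 3 green of 5, so P(green|green moved) = 3/5
If yellow transferred: Urn II has 2 green of 5, so P(green|yellow moved) = 2/5
By total probability: P(green) = 3/4*3/5 + 1/4*2/5 = 11/20

11/20


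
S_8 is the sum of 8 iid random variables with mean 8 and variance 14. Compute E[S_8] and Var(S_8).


E[S_n] = n*mu = 8*8 = 64
Var(S_n) = n*sigma^2 = 8*14 = 112

E[S_8]=64, Var(S_8)=112


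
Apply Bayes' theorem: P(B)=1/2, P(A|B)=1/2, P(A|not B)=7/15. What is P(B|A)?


P(A) = P(A|B)P(B) + P(A|B')P(B') = 1/2*1/2 + 7/15*1/2 = 29/60
P(B|A) = P(A|B)P(B)/P(A) = (1/4)/(29/60) = 15/29

15/29


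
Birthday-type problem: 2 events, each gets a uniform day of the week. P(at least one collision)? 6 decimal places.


P(all different) = prod((7-i)/7 for i=0..1) = 0.857143
P(at least one match) = 1 - 0.857143 = 0.142857

0.142857


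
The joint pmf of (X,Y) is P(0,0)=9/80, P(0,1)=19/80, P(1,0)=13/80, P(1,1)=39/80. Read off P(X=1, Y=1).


Read from table: P(X=1, Y=1) = 39/80

39/80


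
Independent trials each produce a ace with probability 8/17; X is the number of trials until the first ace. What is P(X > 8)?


P(X > 8) = P(first 8 trials all fail) = (1-p)^8 = (9/17)^8 = 43046721/6975757441

43046721/6975757441


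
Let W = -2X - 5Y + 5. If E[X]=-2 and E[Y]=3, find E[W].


E[-2X - 5Y + 5] = -2*E[X] - 5*E[Y] + 5
= (-2)*(-2) + (-5)*(3) + (5)
= 4 - 15 + 5 = -6

-6


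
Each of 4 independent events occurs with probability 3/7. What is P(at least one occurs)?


P(at least one) = 1 - P(none)
P(none) = (1 - 3/7)^4 = (4/7)^4 = 256/2401
P(at least one) = 1 - 256/2401 = 2145/2401

2145/2401


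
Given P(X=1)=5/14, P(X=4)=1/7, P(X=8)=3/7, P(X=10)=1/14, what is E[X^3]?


E[X^3] = sum(g(x)*P(x))
= 1*5/14 + 64*1/7 + 512*3/7 + 1000*1/14
= 4205/14

4205/14


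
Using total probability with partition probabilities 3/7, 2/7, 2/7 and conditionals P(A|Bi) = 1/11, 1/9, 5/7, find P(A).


P(A) = P(A|B1)P(B1) + P(A|B2)P(B2) + P(A|B3)P(B3)
= 1/11*3/7 + 1/9*2/7 + 5/7*2/7
= 3/77 + 2/63 + 10/49 = 1333/4851

1333/4851


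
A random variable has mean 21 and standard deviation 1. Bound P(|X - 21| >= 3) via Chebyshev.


k = 3/1 = 3
Chebyshev: P(|X-mu| >= k*sigma) <= 1/k^2 = 1/3^2 = 1/9

1/9


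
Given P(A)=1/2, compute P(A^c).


P(A') = 1 - P(A) = 1 - 1/2 = 1/2

1/2


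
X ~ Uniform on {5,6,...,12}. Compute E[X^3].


E[X^3] = (1/8) * sum(x^3 for x=5..12)
= 5984/8 = 748

748


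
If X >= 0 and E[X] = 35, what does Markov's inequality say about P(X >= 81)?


Markov: P(X >= a) <= E[X]/a
P(X >= 81) <= 35/81

35/81


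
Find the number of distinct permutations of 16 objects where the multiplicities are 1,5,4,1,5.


16! = 20922789888000
Denominator: 1!=1 * 5!=120 * 4!=24 * 1!=1 * 5!=120
Coefficient = 20922789888000 / 345600 = 60540480

60540480


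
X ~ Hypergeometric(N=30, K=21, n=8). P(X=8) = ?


P(X=8) = C(21,8)*C(9,0) / C(30,8)
= 203490*1 / 5852925
= 203490/5852925 = 4522/130065

4522/130065


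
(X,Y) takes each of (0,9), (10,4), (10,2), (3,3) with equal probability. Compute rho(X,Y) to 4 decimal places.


Cov(X,Y) = -8.6250, Var(X) = 19.1875, Var(Y) = 7.2500
rho = Cov/(sqrt(VarX)*sqrt(VarY)) = -0.7313

-0.7313


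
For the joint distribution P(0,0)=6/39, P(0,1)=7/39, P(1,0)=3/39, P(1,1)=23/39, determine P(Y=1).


P(Y=1) = P(0,1)+P(1,1) = 7/39 + 23/39 = 30/39 = 10/13

10/13


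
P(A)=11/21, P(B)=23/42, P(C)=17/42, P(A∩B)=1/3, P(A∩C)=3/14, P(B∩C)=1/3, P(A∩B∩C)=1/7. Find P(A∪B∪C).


P(A∪B∪C) = P(A)+P(B)+P(C) - P(AB)-P(AC)-P(BC) + P(ABC)
= 11/21+23/42+17/42 - 1/3-3/14-1/3 + 1/7
= 31/42

31/42


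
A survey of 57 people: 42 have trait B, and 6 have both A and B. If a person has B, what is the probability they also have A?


P(A|B) = P(A∩B)/P(B) = (6/57)/(42/57) = 6/42 = 1/7

1/7


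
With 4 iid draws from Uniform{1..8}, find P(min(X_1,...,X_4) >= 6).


P(min >= 6) = P(all X_i >= 6) = (P(X_1 >= 6))^4
= (3/8)^4 = 81/4096

81/4096


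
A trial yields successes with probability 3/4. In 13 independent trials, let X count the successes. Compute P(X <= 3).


P(X<=3) = P(X=0) + P(X=1) + P(X=2) + P(X=3)
= 1/67108864 + 39/67108864 + 351/33554432 + 3861/33554432
= 529/4194304

529/4194304


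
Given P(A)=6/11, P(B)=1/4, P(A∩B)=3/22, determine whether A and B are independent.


P(A)*P(B) = 6/11*1/4 = 3/22
P(A∩B) = 3/22, which equals P(A)P(B), so independent

Yes, A and B are independent


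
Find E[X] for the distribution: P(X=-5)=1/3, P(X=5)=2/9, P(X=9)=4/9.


E[X] = sum(x * P(x))
= -5*1/3 + 5*2/9 + 9*4/9
= 31/9

31/9


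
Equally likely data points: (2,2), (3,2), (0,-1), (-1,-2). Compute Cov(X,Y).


E[X]=1, E[Y]=1/4, E[XY]=3
Cov(X,Y) = E[XY] - E[X]E[Y] = 3 - 1*1/4 = 11/4

11/4


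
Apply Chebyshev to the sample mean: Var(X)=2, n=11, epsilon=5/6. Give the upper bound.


Var(Xbar) = Var(X)/n = 2/11
Chebyshev: P(|Xbar-mu| >= 5/6) <= Var(Xbar)/(5/6)^2 = (2/11)/(25/36) = 72/275

72/275


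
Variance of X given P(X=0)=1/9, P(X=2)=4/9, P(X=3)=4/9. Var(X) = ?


E[X] = 20/9, E[X^2] = 52/9
Var(X) = E[X^2] - (E[X])^2 = 52/9 - (20/9)^2 = 68/81

68/81


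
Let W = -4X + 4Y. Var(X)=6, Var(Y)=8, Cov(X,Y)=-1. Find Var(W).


Var(-4X + 4Y) = (-4)^2*Var(X) + 4^2*Var(Y) + 2*(-4)*4*Cov(X,Y)
= 16*6 + 16*8 - 32*(-1)
= 96 + 128 + 32 = 256

256


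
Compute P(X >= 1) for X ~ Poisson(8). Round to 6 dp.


P(X>=1) = 1 - P(X<=0) = 1 - (e^(-8)*8^0/0!)
≈ 1 - 0.0003354626 = 0.9996645374
≈ 0.999665

0.999665


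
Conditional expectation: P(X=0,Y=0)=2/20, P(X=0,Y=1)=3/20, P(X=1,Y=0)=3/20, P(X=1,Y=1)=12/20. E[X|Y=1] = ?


P(Y=1) = 15/20
E[X|Y=1] = (0*3 + 1*12)/15 = 12/15 = 4/5

4/5


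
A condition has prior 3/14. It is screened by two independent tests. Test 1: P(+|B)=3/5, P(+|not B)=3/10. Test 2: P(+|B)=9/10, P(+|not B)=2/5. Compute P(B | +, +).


After test 1: P(+) = 3/5*3/14 + 3/10*11/14 = 51/140
P(B|+) = (9/70)/(51/140) = 6/17
After test 2 (use post1 as new prior): P(+) = 9/10*6/17 + 2/5*11/17 = 49/85
P(B|+,+) = (27/85)/(49/85) = 27/49

27/49


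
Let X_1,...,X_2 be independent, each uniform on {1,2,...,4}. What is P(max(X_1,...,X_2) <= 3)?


P(max <= 3) = P(all X_i <= 3) = (P(X_1 <= 3))^2
= (3/4)^2 = 9/16

9/16


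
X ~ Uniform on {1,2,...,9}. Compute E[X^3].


E[X^3] = (1/9) * sum(x^3 for x=1..9)
= 2025/9 = 225

225


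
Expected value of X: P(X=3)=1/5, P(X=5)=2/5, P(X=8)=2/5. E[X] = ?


E[X] = sum(x * P(x))
= 3*1/5 + 5*2/5 + 8*2/5
= 29/5

29/5


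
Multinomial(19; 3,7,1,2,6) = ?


19! = 121645100408832000
Denominator: 3!=6 * 7!=5040 * 1!=1 * 2!=2 * 6!=720
Coefficient = 121645100408832000 / 43545600 = 2793510720

2793510720


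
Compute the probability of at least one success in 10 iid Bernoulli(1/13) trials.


P(at least one) = 1 - P(none)
P(none) = (1 - 1/13)^10 = (12/13)^10 = 61917364224/137858491849
P(at least one) = 1 - 61917364224/137858491849 = 75941127625/137858491849

75941127625/137858491849


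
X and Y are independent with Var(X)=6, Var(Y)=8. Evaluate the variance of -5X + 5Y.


Independence => Cov(X,Y)=0
Var(-5X + 5Y) = (-5)^2*Var(X) + 5^2*Var(Y)
= 25*6 + 25*8 = 350

350


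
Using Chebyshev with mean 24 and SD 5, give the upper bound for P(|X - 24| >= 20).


k = 20/5 = 4
Chebyshev: P(|X-mu| >= k*sigma) <= 1/k^2 = 1/4^2 = 1/16

1/16


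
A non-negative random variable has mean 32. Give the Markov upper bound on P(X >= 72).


Markov: P(X >= a) <= E[X]/a
P(X >= 72) <= 32/72 = 4/9

4/9


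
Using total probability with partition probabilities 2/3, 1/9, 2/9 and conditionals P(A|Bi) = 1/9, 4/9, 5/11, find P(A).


P(A) = P(A|B1)P(B1) + P(A|B2)P(B2) + P(A|B3)P(B3)
= 1/9*2/3 + 4/9*1/9 + 5/11*2/9
= 2/27 + 4/81 + 10/99 = 200/891

200/891


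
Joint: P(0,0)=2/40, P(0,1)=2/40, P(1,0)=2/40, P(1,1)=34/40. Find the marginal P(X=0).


P(X=0) = P(0,0)+P(0,1) = 2/40 + 2/40 = 4/40 = 1/10

1/10


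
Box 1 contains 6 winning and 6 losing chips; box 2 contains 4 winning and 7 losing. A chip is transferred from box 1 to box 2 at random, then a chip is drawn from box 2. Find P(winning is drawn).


P(transfer winning) = 6/12 = 1/2; P(transfer losing) = 1/2
If winning transferred: Urn II has 5 winning of 12, so P(winning|winning moved) = 5/12
If losing transferred: Urn II has 4 winning of 12, so P(winning|losing moved) = 1/3
By total probability: P(winning) = 1/2*5/12 + 1/2*1/3 = 3/8

3/8


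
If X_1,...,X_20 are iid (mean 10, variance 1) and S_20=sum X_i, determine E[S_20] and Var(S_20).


E[S_n] = n*mu = 20*10 = 200
Var(S_n) = n*sigma^2 = 20*1 = 20

E[S_20]=200, Var(S_20)=20


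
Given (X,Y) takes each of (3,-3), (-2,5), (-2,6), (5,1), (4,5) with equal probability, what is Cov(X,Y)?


E[X]=8/5, E[Y]=14/5, E[XY]=-6/5
Cov(X,Y) = E[XY] - E[X]E[Y] = -6/5 - 8/5*14/5 = -142/25

-142/25


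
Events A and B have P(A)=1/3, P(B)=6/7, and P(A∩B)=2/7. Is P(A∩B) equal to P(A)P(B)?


P(A)*P(B) = 1/3*6/7 = 2/7
P(A∩B) = 2/7, which equals P(A)P(B), so independent

Yes, A and B are independent


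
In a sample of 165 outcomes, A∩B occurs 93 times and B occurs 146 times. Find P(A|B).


P(A|B) = P(A∩B)/P(B) = (93/165)/(146/165) = 93/146

93/146


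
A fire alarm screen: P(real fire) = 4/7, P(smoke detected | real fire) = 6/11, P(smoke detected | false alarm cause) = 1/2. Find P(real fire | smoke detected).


P(A) = P(A|B)P(B) + P(A|B')P(B') = 6/11*4/7 + 1/2*3/7 = 81/154
P(B|A) = P(A|B)P(B)/P(A) = (24/77)/(81/154) = 16/27

16/27


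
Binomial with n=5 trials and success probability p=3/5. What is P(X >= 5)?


P(X>=5) = P(X=5)
= 243/3125
= 243/3125

243/3125


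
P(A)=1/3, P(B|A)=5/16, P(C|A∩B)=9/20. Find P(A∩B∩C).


P(A∩B∩C) = P(A) * P(B|A) * P(C|A∩B)
= 1/3 * 5/16 * 9/20
= 5/48 * 9/20 = 3/64

3/64


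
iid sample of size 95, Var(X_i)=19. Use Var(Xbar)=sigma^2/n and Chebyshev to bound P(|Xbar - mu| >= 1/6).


Var(Xbar) = Var(X)/n = 19/95
Chebyshev: P(|Xbar-mu| >= 1/6) <= Var(Xbar)/(1/6)^2 = (1/5)/(1/36) = 36/5
Bound exceeds 1, so trivial bound: 1

1


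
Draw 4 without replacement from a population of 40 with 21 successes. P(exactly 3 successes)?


P(X=3) = C(21,3)*C(19,1) / C(40,4)
= 1330*19 / 91390
= 25270/91390 = 133/481

133/481


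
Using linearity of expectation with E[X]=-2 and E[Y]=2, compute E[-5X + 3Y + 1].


E[-5X + 3Y + 1] = -5*E[X] + 3*E[Y] + 1
= (-5)*(-2) + (3)*(2) + (1)
= 10 + 6 + 1 = 17

17


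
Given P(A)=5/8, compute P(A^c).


P(A') = 1 - P(A) = 1 - 5/8 = 3/8

3/8


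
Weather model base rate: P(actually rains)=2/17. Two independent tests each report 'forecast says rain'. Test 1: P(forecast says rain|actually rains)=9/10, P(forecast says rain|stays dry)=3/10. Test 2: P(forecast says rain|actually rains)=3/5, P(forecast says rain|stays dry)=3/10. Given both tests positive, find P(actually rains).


After test 1: P(+) = 9/10*2/17 + 3/10*15/17 = 63/170
P(B|+) = (9/85)/(63/170) = 2/7
After test 2 (use post1 as new prior): P(+) = 3/5*2/7 + 3/10*5/7 = 27/70
P(B|+,+) = (6/35)/(27/70) = 4/9

4/9


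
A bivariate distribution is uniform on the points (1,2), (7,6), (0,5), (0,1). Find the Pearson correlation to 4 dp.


Cov(X,Y) = 4.0000, Var(X) = 8.5000, Var(Y) = 4.2500
rho = Cov/(sqrt(VarX)*sqrt(VarY)) = 0.6655

0.6655


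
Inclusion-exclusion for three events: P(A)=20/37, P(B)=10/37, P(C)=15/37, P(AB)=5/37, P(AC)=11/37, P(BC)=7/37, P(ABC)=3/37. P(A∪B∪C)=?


P(A∪B∪C) = P(A)+P(B)+P(C) - P(AB)-P(AC)-P(BC) + P(ABC)
= 20/37+10/37+15/37 - 5/37-11/37-7/37 + 3/37
= 25/37

25/37


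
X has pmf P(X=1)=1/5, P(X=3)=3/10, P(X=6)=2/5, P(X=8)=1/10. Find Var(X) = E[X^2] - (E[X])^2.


E[X] = 43/10, E[X^2] = 237/10
Var(X) = E[X^2] - (E[X])^2 = 237/10 - (43/10)^2 = 521/100

521/100


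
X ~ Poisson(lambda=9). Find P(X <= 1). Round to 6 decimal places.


P(X<=1) = e^(-9)*9^0/0! + e^(-9)*9^1/1!
≈ 0.0001234098 + 0.0011106882
= 0.0012340980
≈ 0.001234

0.001234


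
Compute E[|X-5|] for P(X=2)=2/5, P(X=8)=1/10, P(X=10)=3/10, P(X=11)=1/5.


E[|X-5|] = sum(g(x)*P(x))
= 3*2/5 + 3*1/10 + 5*3/10 + 6*1/5
= 21/5

21/5


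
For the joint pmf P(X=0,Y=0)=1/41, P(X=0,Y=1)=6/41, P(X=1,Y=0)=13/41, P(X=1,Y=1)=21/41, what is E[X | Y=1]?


P(Y=1) = 27/41
E[X|Y=1] = (0*6 + 1*21)/27 = 21/27 = 7/9

7/9


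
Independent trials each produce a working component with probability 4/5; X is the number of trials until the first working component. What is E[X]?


For geometric (trials until first success), E[X] = 1/p = 1/(4/5) = 5/4

5/4


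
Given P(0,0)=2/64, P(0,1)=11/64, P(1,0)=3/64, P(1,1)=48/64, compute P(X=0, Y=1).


Read from table: P(X=0, Y=1) = 11/64

11/64


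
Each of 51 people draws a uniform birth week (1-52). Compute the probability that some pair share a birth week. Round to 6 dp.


P(all different) = prod((52-i)/52 for i=0..50) = 0.000000
P(at least one match) = 1 - 0.000000 = 1.000000

1.000000


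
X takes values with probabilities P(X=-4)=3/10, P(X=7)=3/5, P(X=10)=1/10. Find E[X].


E[X] = sum(x * P(x))
= -4*3/10 + 7*3/5 + 10*1/10
= 4

4


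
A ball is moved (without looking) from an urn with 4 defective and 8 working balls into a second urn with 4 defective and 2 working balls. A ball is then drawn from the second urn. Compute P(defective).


P(transfer defective) = 4/12 = 1/3; P(transfer working) = 2/3
If defective transferred: Urn II has 5 defective of 7, so P(defective|defective moved) = 5/7
If working transferred: Urn II has 4 defective of 7, so P(defective|working moved) = 4/7
By total probability: P(defective) = 1/3*5/7 + 2/3*4/7 = 13/21

13/21


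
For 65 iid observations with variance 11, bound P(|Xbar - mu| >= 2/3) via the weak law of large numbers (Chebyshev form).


Var(Xbar) = Var(X)/n = 11/65
Chebyshev: P(|Xbar-mu| >= 2/3) <= Var(Xbar)/(2/3)^2 = (11/65)/(4/9) = 99/260

99/260


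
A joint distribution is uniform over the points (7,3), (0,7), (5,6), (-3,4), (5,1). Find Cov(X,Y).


E[X]=14/5, E[Y]=21/5, E[XY]=44/5
Cov(X,Y) = E[XY] - E[X]E[Y] = 44/5 - 14/5*21/5 = -74/25

-74/25


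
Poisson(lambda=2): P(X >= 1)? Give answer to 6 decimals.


P(X>=1) = 1 - P(X<=0) = 1 - (e^(-2)*2^0/0!)
≈ 1 - 0.1353352832 = 0.8646647168
≈ 0.864665

0.864665


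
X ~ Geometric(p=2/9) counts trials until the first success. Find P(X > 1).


P(X > 1) = P(first 1 trials all fail) = (1-p)^1 = (7/9)^1 = 7/9

7/9


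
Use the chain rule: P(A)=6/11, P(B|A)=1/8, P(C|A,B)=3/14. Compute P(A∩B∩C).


P(A∩B∩C) = P(A) * P(B|A) * P(C|A∩B)
= 6/11 * 1/8 * 3/14
= 3/44 * 3/14 = 9/616

9/616


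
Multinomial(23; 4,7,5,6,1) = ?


23! = 25852016738884976640000
Denominator: 4!=24 * 7!=5040 * 5!=120 * 6!=720 * 1!=1
Coefficient = 25852016738884976640000 / 10450944000 = 2473653742560

2473653742560


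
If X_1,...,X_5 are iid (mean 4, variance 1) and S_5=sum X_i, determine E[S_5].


E[S_n] = n*E[X_1] = 5*4 = 20

20


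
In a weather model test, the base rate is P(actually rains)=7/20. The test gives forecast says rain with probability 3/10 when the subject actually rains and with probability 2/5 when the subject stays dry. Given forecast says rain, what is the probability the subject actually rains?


P(A) = P(A|B)P(B) + P(A|B')P(B') = 3/10*7/20 + 2/5*13/20 = 73/200
P(B|A) = P(A|B)P(B)/P(A) = (21/200)/(73/200) = 21/73

21/73


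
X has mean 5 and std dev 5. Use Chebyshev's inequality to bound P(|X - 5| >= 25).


k = 25/5 = 5
Chebyshev: P(|X-mu| >= k*sigma) <= 1/k^2 = 1/5^2 = 1/25

1/25


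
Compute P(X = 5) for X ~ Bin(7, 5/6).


P(X=5) = C(7,5) * p^5 * (1-p)^2
= 21 * 3125/7776 * 1/36
= 21875/93312

21875/93312


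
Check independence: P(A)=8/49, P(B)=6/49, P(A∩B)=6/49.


P(A)*P(B) = 8/49*6/49 = 48/2401
P(A∩B) = 6/49 != 48/2401, so not independent

No, A and B are not independent


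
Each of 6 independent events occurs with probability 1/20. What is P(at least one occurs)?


P(at least one) = 1 - P(none)
P(none) = (1 - 1/20)^6 = (19/20)^6 = 47045881/64000000
P(at least one) = 1 - 47045881/64000000 = 16954119/64000000

16954119/64000000


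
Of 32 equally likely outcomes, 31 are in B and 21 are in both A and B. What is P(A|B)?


P(A|B) = P(A∩B)/P(B) = (21/32)/(31/32) = 21/31

21/31


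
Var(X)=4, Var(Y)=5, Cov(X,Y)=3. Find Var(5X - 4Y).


Var(5X - 4Y) = 5^2*Var(X) + (-4)^2*Var(Y) + 2*5*(-4)*Cov(X,Y)
= 25*4 + 16*5 - 40*3
= 100 + 80 - 120 = 60

60


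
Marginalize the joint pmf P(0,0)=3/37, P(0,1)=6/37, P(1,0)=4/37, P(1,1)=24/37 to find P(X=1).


P(X=1) = P(1,0)+P(1,1) = 4/37 + 24/37 = 28/37

28/37


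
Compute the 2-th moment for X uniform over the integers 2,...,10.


E[X^2] = (1/9) * sum(x^2 for x=2..10)
= 384/9 = 128/3

128/3


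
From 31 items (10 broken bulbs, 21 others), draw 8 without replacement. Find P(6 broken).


P(X=6) = C(10,6)*C(21,2) / C(31,8)
= 210*210 / 7888725
= 44100/7888725 = 196/35061

196/35061


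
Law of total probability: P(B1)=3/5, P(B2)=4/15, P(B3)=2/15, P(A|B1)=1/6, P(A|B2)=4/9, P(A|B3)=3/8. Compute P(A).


P(A) = P(A|B1)P(B1) + P(A|B2)P(B2) + P(A|B3)P(B3)
= 1/6*3/5 + 4/9*4/15 + 3/8*2/15
= 1/10 + 16/135 + 1/20 = 29/108

29/108


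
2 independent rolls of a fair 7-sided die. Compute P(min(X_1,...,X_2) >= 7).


P(min >= 7) = P(all X_i >= 7) = (P(X_1 >= 7))^2
= (1/7)^2 = 1/49

1/49


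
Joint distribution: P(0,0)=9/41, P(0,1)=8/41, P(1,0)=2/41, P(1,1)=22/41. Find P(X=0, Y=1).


Read from table: P(X=0, Y=1) = 8/41

8/41


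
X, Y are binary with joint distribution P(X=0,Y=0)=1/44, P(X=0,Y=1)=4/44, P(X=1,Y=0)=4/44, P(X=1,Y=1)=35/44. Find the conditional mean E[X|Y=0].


P(Y=0) = 5/44
E[X|Y=0] = (0*1 + 1*4)/5 = 4/5

4/5


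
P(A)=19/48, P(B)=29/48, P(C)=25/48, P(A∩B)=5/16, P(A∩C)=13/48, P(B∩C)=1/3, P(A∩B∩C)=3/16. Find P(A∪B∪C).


P(A∪B∪C) = P(A)+P(B)+P(C) - P(AB)-P(AC)-P(BC) + P(ABC)
= 19/48+29/48+25/48 - 5/16-13/48-1/3 + 3/16
= 19/24

19/24


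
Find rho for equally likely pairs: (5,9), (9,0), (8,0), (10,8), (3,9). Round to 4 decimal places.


Cov(X,Y) = -6.0000, Var(X) = 6.8000, Var(Y) = 18.1600
rho = Cov/(sqrt(VarX)*sqrt(VarY)) = -0.5399

-0.5399


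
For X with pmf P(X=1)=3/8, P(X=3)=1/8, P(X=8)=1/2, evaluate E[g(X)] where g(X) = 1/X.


E[1/X] = sum(g(x)*P(x))
= 1*3/8 + 1/3*1/8 + 1/8*1/2
= 23/48

23/48


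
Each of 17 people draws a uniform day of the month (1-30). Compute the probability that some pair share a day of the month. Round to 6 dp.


P(all different) = prod((30-i)/30 for i=0..16) = 0.003299
P(at least one match) = 1 - 0.003299 = 0.996701

0.996701


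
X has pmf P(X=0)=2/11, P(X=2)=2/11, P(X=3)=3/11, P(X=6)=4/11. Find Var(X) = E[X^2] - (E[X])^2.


E[X] = 37/11, E[X^2] = 179/11
Var(X) = E[X^2] - (E[X])^2 = 179/11 - (37/11)^2 = 600/121

600/121


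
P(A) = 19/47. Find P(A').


P(A') = 1 - P(A) = 1 - 19/47 = 28/47

28/47


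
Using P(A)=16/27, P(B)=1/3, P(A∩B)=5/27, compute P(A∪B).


P(A∪B) = P(A) + P(B) - P(A∩B)
= 16/27 + 1/3 - 5/27 = 20/27

20/27


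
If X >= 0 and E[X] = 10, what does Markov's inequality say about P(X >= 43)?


Markov: P(X >= a) <= E[X]/a
P(X >= 43) <= 10/43

10/43


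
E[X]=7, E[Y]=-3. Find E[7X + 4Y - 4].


E[7X + 4Y - 4] = 7*E[X] + 4*E[Y] - 4
= (7)*(7) + (4)*(-3) + (-4)
= 49 - 12 - 4 = 33

33


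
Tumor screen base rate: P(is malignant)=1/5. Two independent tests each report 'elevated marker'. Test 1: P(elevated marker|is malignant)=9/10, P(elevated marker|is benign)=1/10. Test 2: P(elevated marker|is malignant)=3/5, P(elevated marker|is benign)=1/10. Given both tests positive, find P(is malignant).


After test 1: P(+) = 9/10*1/5 + 1/10*4/5 = 13/50
P(B|+) = (9/50)/(13/50) = 9/13
After test 2 (use post1 as new prior): P(+) = 3/5*9/13 + 1/10*4/13 = 29/65
P(B|+,+) = (27/65)/(29/65) = 27/29

27/29


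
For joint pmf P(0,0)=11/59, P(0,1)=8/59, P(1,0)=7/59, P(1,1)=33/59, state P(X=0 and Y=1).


Read from table: P(X=0, Y=1) = 8/59

8/59


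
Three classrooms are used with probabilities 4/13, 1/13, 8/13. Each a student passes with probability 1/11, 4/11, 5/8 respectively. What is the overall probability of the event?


P(A) = P(A|B1)P(B1) + P(A|B2)P(B2) + P(A|B3)P(B3)
= 1/11*4/13 + 4/11*1/13 + 5/8*8/13
= 4/143 + 4/143 + 5/13 = 63/143

63/143


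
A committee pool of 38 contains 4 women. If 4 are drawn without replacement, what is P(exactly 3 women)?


P(X=3) = C(4,3)*C(34,1) / C(38,4)
= 4*34 / 73815
= 136/73815

136/73815


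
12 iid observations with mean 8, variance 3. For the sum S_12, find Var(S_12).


By independence, Var(S_n) = n*Var(X_1) = 12*3 = 36

36


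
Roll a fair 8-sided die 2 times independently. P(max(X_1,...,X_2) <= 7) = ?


P(max <= 7) = P(all X_i <= 7) = (P(X_1 <= 7))^2
= (7/8)^2 = 49/64

49/64


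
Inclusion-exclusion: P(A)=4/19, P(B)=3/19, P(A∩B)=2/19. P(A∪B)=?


P(A∪B) = P(A) + P(B) - P(A∩B)
= 4/19 + 3/19 - 2/19 = 5/19

5/19


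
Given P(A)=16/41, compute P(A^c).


P(A') = 1 - P(A) = 1 - 16/41 = 25/41

25/41


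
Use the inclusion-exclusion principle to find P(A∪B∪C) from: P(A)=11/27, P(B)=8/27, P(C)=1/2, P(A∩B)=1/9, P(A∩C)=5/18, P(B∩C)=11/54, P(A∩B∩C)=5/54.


P(A∪B∪C) = P(A)+P(B)+P(C) - P(AB)-P(AC)-P(BC) + P(ABC)
= 11/27+8/27+1/2 - 1/9-5/18-11/54 + 5/54
= 19/27

19/27


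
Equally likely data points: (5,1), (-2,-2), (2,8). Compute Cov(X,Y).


E[X]=5/3, E[Y]=7/3, E[XY]=25/3
Cov(X,Y) = E[XY] - E[X]E[Y] = 25/3 - 5/3*7/3 = 40/9

40/9


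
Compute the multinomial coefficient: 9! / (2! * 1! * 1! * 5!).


9! = 362880
Denominator: 2!=2 * 1!=1 * 1!=1 * 5!=120
Coefficient = 362880 / 240 = 1512

1512


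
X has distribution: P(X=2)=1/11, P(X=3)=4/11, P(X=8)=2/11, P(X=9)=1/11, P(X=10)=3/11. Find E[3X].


E[3X] = sum(g(x)*P(x))
= 6*1/11 + 9*4/11 + 24*2/11 + 27*1/11 + 30*3/11
= 207/11

207/11


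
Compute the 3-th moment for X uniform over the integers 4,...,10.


E[X^3] = (1/7) * sum(x^3 for x=4..10)
= 2989/7 = 427

427


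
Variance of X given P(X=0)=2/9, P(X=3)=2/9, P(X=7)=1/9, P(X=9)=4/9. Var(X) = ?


E[X] = 49/9, E[X^2] = 391/9
Var(X) = E[X^2] - (E[X])^2 = 391/9 - (49/9)^2 = 1118/81

1118/81


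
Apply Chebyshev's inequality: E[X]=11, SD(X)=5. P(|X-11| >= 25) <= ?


k = 25/5 = 5
Chebyshev: P(|X-mu| >= k*sigma) <= 1/k^2 = 1/5^2 = 1/25

1/25


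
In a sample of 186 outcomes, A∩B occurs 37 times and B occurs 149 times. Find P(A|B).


P(A|B) = P(A∩B)/P(B) = (37/186)/(149/186) = 37/149

37/149


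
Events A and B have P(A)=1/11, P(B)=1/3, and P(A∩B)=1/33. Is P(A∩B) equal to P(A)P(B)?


P(A)*P(B) = 1/11*1/3 = 1/33
P(A∩B) = 1/33, which equals P(A)P(B), so independent

Yes, A and B are independent


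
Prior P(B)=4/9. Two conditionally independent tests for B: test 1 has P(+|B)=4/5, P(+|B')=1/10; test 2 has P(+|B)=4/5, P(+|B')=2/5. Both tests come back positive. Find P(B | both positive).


After test 1: P(+) = 4/5*4/9 + 1/10*5/9 = 37/90
P(B|+) = (16/45)/(37/90) = 32/37
After test 2 (use post1 as new prior): P(+) = 4/5*32/37 + 2/5*5/37 = 138/185
P(B|+,+) = (128/185)/(138/185) = 64/69

64/69


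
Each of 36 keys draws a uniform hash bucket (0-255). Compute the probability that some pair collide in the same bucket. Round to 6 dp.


P(all different) = prod((256-i)/256 for i=0..35) = 0.075524
P(at least one match) = 1 - 0.075524 = 0.924476

0.924476


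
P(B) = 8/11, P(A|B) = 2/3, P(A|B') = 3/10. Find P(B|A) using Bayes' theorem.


P(A) = P(A|B)P(B) + P(A|B')P(B') = 2/3*8/11 + 3/10*3/11 = 17/30
P(B|A) = P(A|B)P(B)/P(A) = (16/33)/(17/30) = 160/187

160/187


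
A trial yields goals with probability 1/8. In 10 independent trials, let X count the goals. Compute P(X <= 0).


P(X<=0) = P(X=0)
= 282475249/1073741824
= 282475249/1073741824

282475249/1073741824


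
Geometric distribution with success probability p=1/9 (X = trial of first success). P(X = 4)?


P(X=4) = (1-p)^3 * p = (8/9)^3 * 1/9
= 512/729 * 1/9 = 512/6561

512/6561


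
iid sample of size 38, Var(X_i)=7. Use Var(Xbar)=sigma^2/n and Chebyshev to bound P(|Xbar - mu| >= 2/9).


Var(Xbar) = Var(X)/n = 7/38
Chebyshev: P(|Xbar-mu| >= 2/9) <= Var(Xbar)/(2/9)^2 = (7/38)/(4/81) = 567/152
Bound exceeds 1, so trivial bound: 1

1


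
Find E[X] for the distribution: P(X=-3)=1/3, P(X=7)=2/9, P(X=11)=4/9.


E[X] = sum(x * P(x))
= -3*1/3 + 7*2/9 + 11*4/9
= 49/9

49/9


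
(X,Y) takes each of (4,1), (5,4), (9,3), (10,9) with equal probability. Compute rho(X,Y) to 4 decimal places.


Cov(X,Y) = 5.5000, Var(X) = 6.5000, Var(Y) = 8.6875
rho = Cov/(sqrt(VarX)*sqrt(VarY)) = 0.7319

0.7319


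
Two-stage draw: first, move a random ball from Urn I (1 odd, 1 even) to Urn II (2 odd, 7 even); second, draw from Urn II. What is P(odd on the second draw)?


P(transfer odd) = 1/2; P(transfer even) = 1/2
If odd transferred: Urn II has 3 odd of 10, so P(odd|odd moved) = 3/10
If even transferred: Urn II has 2 odd of 10, so P(odd|even moved) = 1/5
By total probability: P(odd) = 1/2*3/10 + 1/2*1/5 = 1/4

1/4


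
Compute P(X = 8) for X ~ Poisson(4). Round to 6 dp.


P(X=8) = e^(-4) * 4^8 / 8!
≈ 0.01831563889 * 65536 / 40320
≈ 0.029770

0.029770


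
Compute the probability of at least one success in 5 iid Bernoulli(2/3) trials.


P(at least one) = 1 - P(none)
P(none) = (1 - 2/3)^5 = (1/3)^5 = 1/243
P(at least one) = 1 - 1/243 = 242/243

242/243
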